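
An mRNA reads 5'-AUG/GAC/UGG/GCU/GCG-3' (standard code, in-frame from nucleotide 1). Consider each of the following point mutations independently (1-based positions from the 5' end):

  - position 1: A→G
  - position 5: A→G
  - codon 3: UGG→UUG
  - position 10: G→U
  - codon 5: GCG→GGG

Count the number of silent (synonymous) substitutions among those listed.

Codon 1: AUG (Met) → GUG (Val) — missense.
Codon 2: GAC (Asp) → GGC (Gly) — missense.
Codon 3: UGG (Trp) → UUG (Leu) — missense.
Codon 4: GCU (Ala) → UCU (Ser) — missense.
Codon 5: GCG (Ala) → GGG (Gly) — missense.
Synonymous: 0 of 5.

0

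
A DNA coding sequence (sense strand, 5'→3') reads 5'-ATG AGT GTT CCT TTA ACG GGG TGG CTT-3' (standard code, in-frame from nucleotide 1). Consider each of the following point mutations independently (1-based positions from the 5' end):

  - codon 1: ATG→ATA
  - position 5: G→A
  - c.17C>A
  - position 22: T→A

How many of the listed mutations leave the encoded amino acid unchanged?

0

Codon 1: ATG (Met) → ATA (Ile) — missense.
Codon 2: AGT (Ser) → AAT (Asn) — missense.
Codon 6: ACG (Thr) → AAG (Lys) — missense.
Codon 8: TGG (Trp) → AGG (Arg) — missense.
Synonymous: 0 of 4.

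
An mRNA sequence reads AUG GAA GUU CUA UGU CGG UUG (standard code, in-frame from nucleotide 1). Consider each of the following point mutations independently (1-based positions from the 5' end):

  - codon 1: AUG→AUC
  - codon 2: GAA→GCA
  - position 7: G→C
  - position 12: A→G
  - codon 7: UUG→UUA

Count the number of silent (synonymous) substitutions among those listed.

Codon 1: AUG (Met) → AUC (Ile) — missense.
Codon 2: GAA (Glu) → GCA (Ala) — missense.
Codon 3: GUU (Val) → CUU (Leu) — missense.
Codon 4: CUA (Leu) → CUG (Leu) — synonymous.
Codon 7: UUG (Leu) → UUA (Leu) — synonymous.
Synonymous: 2 of 5.

2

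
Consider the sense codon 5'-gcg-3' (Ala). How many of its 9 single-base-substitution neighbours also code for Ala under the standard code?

Position 1: none → 0 synonymous.
Position 2: none → 0 synonymous.
Position 3: GCU, GCC, GCA → 3 synonymous.
Total: 0 + 0 + 3 = 3.

3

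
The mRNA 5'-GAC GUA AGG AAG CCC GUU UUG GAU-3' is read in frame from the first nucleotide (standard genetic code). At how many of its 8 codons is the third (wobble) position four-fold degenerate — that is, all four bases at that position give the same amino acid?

Codon 1 GAC (Asp): third position 2-fold.
Codon 2 GUA (Val): third position 4-fold.
Codon 3 AGG (Arg): third position 2-fold.
Codon 4 AAG (Lys): third position 2-fold.
Codon 5 CCC (Pro): third position 4-fold.
Codon 6 GUU (Val): third position 4-fold.
Codon 7 UUG (Leu): third position 2-fold.
Codon 8 GAU (Asp): third position 2-fold.
Four-fold degenerate third positions: 3.

3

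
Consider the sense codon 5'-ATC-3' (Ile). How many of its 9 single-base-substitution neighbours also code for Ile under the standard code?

2

Position 1: none → 0 synonymous.
Position 2: none → 0 synonymous.
Position 3: ATT, ATA → 2 synonymous.
Total: 0 + 0 + 2 = 2.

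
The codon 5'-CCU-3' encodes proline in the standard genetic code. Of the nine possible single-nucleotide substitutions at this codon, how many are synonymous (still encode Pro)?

3

Position 1: none → 0 synonymous.
Position 2: none → 0 synonymous.
Position 3: CCC, CCA, CCG → 3 synonymous.
Total: 0 + 0 + 3 = 3.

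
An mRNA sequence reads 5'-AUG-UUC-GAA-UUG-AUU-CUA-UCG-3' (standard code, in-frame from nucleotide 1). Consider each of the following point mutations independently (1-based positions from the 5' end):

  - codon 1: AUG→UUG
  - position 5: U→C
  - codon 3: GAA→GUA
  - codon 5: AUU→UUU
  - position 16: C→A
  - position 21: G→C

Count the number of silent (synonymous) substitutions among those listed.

Codon 1: AUG (Met) → UUG (Leu) — missense.
Codon 2: UUC (Phe) → UCC (Ser) — missense.
Codon 3: GAA (Glu) → GUA (Val) — missense.
Codon 5: AUU (Ile) → UUU (Phe) — missense.
Codon 6: CUA (Leu) → AUA (Ile) — missense.
Codon 7: UCG (Ser) → UCC (Ser) — synonymous.
Synonymous: 1 of 6.

1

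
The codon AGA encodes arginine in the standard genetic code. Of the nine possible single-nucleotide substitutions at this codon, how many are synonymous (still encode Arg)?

2

Position 1: CGA → 1 synonymous.
Position 2: none → 0 synonymous.
Position 3: AGG → 1 synonymous.
Total: 1 + 0 + 1 = 2.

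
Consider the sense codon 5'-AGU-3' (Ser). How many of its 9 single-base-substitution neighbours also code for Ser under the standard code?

Position 1: none → 0 synonymous.
Position 2: none → 0 synonymous.
Position 3: AGC → 1 synonymous.
Total: 0 + 0 + 1 = 1.

1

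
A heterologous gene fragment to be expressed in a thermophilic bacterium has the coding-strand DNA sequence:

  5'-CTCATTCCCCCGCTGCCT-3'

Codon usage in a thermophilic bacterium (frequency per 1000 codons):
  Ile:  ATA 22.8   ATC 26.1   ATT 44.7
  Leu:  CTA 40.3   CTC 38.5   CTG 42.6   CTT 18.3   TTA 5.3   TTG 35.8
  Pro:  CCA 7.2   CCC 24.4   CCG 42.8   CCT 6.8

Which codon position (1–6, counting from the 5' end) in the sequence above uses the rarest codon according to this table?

6

Codon 1 CTC (Leu): 38.5 per 1000.
Codon 2 ATT (Ile): 44.7 per 1000.
Codon 3 CCC (Pro): 24.4 per 1000.
Codon 4 CCG (Pro): 42.8 per 1000.
Codon 5 CTG (Leu): 42.6 per 1000.
Codon 6 CCT (Pro): 6.8 per 1000.
Lowest frequency is 6.8 at codon 6.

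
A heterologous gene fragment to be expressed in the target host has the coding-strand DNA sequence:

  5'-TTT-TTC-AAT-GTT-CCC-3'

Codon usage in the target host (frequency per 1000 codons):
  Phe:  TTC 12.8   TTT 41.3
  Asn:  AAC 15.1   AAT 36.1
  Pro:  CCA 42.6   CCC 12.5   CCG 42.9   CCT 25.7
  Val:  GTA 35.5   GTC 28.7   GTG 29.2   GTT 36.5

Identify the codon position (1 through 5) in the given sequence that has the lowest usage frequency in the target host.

5

Codon 1 TTT (Phe): 41.3 per 1000.
Codon 2 TTC (Phe): 12.8 per 1000.
Codon 3 AAT (Asn): 36.1 per 1000.
Codon 4 GTT (Val): 36.5 per 1000.
Codon 5 CCC (Pro): 12.5 per 1000.
Lowest frequency is 12.5 at codon 5.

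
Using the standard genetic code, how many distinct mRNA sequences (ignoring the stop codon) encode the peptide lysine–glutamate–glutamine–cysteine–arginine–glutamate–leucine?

Lys: 2 codons.
Glu: 2 codons.
Gln: 2 codons.
Cys: 2 codons.
Arg: 6 codons.
Glu: 2 codons.
Leu: 6 codons.
2 × 2 × 2 × 2 × 6 × 2 × 6 = 1152.

1152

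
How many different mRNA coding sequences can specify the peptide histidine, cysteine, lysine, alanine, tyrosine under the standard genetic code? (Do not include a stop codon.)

His: 2 codons.
Cys: 2 codons.
Lys: 2 codons.
Ala: 4 codons.
Tyr: 2 codons.
2 × 2 × 2 × 4 × 2 = 64.

64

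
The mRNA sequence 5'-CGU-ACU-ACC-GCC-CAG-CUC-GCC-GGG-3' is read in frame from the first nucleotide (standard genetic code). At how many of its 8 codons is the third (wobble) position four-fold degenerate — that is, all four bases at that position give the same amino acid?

7

Codon 1 CGU (Arg): third position 4-fold.
Codon 2 ACU (Thr): third position 4-fold.
Codon 3 ACC (Thr): third position 4-fold.
Codon 4 GCC (Ala): third position 4-fold.
Codon 5 CAG (Gln): third position 2-fold.
Codon 6 CUC (Leu): third position 4-fold.
Codon 7 GCC (Ala): third position 4-fold.
Codon 8 GGG (Gly): third position 4-fold.
Four-fold degenerate third positions: 7.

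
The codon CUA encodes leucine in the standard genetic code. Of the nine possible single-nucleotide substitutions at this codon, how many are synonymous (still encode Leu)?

4

Position 1: UUA → 1 synonymous.
Position 2: none → 0 synonymous.
Position 3: CUU, CUC, CUG → 3 synonymous.
Total: 1 + 0 + 3 = 4.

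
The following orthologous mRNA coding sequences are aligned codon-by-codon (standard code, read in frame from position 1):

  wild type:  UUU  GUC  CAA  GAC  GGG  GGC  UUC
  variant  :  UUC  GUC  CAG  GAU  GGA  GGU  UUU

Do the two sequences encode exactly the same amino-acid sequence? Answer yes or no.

Codon 1: UUU Phe / UUC Phe — synonymous.
Codon 2: GUC Val / GUC Val — identical.
Codon 3: CAA Gln / CAG Gln — synonymous.
Codon 4: GAC Asp / GAU Asp — synonymous.
Codon 5: GGG Gly / GGA Gly — synonymous.
Codon 6: GGC Gly / GGU Gly — synonymous.
Codon 7: UUC Phe / UUU Phe — synonymous.
Nonsynonymous differences: 0 → same protein.

yes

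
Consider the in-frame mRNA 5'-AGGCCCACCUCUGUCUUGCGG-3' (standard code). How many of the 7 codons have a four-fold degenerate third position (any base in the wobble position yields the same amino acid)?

Codon 1 AGG (Arg): third position 2-fold.
Codon 2 CCC (Pro): third position 4-fold.
Codon 3 ACC (Thr): third position 4-fold.
Codon 4 UCU (Ser): third position 4-fold.
Codon 5 GUC (Val): third position 4-fold.
Codon 6 UUG (Leu): third position 2-fold.
Codon 7 CGG (Arg): third position 4-fold.
Four-fold degenerate third positions: 5.

5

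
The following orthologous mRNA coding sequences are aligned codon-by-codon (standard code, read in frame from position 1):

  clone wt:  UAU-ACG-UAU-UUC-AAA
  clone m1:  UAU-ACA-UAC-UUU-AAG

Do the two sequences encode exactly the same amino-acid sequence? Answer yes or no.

yes

Codon 1: UAU Tyr / UAU Tyr — identical.
Codon 2: ACG Thr / ACA Thr — synonymous.
Codon 3: UAU Tyr / UAC Tyr — synonymous.
Codon 4: UUC Phe / UUU Phe — synonymous.
Codon 5: AAA Lys / AAG Lys — synonymous.
Nonsynonymous differences: 0 → same protein.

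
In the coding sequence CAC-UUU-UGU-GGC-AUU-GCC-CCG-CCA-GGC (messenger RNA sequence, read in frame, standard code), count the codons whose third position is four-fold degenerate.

Codon 1 CAC (His): third position 2-fold.
Codon 2 UUU (Phe): third position 2-fold.
Codon 3 UGU (Cys): third position 2-fold.
Codon 4 GGC (Gly): third position 4-fold.
Codon 5 AUU (Ile): third position 3-fold.
Codon 6 GCC (Ala): third position 4-fold.
Codon 7 CCG (Pro): third position 4-fold.
Codon 8 CCA (Pro): third position 4-fold.
Codon 9 GGC (Gly): third position 4-fold.
Four-fold degenerate third positions: 5.

5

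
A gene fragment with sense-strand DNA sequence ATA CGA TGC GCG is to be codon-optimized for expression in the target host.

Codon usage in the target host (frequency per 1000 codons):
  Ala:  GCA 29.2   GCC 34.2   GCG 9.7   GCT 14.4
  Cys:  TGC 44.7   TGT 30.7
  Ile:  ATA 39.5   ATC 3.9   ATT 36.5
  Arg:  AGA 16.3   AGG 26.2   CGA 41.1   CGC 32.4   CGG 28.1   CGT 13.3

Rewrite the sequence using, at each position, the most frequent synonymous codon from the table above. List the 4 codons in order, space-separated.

ATA CGA TGC GCC

Codon 1 (Ile): best is ATA at 39.5.
Codon 2 (Arg): best is CGA at 41.1.
Codon 3 (Cys): best is TGC at 44.7.
Codon 4 (Ala): best is GCC at 34.2.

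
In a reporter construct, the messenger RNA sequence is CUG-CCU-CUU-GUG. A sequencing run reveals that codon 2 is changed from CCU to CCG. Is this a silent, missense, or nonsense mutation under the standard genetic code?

silent

Position 6 falls in codon 2: CCU → Pro.
After the substitution the codon is CCG → Pro.
Both encode Pro, so the change is synonymous.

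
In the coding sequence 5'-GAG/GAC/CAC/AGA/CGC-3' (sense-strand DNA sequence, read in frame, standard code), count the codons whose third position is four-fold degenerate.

1

Codon 1 GAG (Glu): third position 2-fold.
Codon 2 GAC (Asp): third position 2-fold.
Codon 3 CAC (His): third position 2-fold.
Codon 4 AGA (Arg): third position 2-fold.
Codon 5 CGC (Arg): third position 4-fold.
Four-fold degenerate third positions: 1.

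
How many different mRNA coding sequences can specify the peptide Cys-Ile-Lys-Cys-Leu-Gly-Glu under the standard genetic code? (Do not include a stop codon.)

1152

Cys: 2 codons.
Ile: 3 codons.
Lys: 2 codons.
Cys: 2 codons.
Leu: 6 codons.
Gly: 4 codons.
Glu: 2 codons.
2 × 3 × 2 × 2 × 6 × 4 × 2 = 1152.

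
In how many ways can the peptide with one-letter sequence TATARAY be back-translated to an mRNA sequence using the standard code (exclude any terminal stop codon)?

12288

Thr: 4 codons.
Ala: 4 codons.
Thr: 4 codons.
Ala: 4 codons.
Arg: 6 codons.
Ala: 4 codons.
Tyr: 2 codons.
4 × 4 × 4 × 4 × 6 × 4 × 2 = 12288.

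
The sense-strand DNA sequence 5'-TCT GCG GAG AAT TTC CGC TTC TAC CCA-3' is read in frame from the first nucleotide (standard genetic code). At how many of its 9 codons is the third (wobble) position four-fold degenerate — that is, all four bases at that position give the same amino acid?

4

Codon 1 TCT (Ser): third position 4-fold.
Codon 2 GCG (Ala): third position 4-fold.
Codon 3 GAG (Glu): third position 2-fold.
Codon 4 AAT (Asn): third position 2-fold.
Codon 5 TTC (Phe): third position 2-fold.
Codon 6 CGC (Arg): third position 4-fold.
Codon 7 TTC (Phe): third position 2-fold.
Codon 8 TAC (Tyr): third position 2-fold.
Codon 9 CCA (Pro): third position 4-fold.
Four-fold degenerate third positions: 4.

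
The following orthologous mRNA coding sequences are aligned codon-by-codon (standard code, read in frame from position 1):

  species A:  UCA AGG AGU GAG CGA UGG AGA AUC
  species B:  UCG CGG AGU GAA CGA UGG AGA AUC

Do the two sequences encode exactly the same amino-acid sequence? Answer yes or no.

yes

Codon 1: UCA Ser / UCG Ser — synonymous.
Codon 2: AGG Arg / CGG Arg — synonymous.
Codon 3: AGU Ser / AGU Ser — identical.
Codon 4: GAG Glu / GAA Glu — synonymous.
Codon 5: CGA Arg / CGA Arg — identical.
Codon 6: UGG Trp / UGG Trp — identical.
Codon 7: AGA Arg / AGA Arg — identical.
Codon 8: AUC Ile / AUC Ile — identical.
Nonsynonymous differences: 0 → same protein.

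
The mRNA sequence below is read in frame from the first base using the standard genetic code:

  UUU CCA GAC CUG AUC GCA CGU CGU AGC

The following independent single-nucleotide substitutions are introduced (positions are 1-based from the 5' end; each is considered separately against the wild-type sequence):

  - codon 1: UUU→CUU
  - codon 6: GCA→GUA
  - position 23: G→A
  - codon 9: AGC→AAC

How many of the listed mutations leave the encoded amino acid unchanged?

Codon 1: UUU (Phe) → CUU (Leu) — missense.
Codon 6: GCA (Ala) → GUA (Val) — missense.
Codon 8: CGU (Arg) → CAU (His) — missense.
Codon 9: AGC (Ser) → AAC (Asn) — missense.
Synonymous: 0 of 4.

0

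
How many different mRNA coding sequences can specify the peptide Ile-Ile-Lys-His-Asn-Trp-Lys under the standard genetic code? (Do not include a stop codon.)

Ile: 3 codons.
Ile: 3 codons.
Lys: 2 codons.
His: 2 codons.
Asn: 2 codons.
Trp: 1 codon.
Lys: 2 codons.
3 × 3 × 2 × 2 × 2 × 1 × 2 = 144.

144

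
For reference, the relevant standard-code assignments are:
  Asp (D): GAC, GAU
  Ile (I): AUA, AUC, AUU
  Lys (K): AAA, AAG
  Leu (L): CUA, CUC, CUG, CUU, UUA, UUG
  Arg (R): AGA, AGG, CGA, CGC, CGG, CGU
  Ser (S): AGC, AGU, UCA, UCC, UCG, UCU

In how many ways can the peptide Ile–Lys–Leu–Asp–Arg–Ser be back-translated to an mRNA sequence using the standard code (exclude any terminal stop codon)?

2592

Ile: 3 codons.
Lys: 2 codons.
Leu: 6 codons.
Asp: 2 codons.
Arg: 6 codons.
Ser: 6 codons.
3 × 2 × 6 × 2 × 6 × 6 = 2592.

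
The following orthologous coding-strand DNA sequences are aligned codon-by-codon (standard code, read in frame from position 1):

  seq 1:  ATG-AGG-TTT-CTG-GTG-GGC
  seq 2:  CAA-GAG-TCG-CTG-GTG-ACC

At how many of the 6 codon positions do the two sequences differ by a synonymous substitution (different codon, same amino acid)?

0

Codon 1: ATG Met / CAA Gln — nonsynonymous.
Codon 2: AGG Arg / GAG Glu — nonsynonymous.
Codon 3: TTT Phe / TCG Ser — nonsynonymous.
Codon 4: CTG Leu / CTG Leu — identical.
Codon 5: GTG Val / GTG Val — identical.
Codon 6: GGC Gly / ACC Thr — nonsynonymous.
Synonymous differences: 0.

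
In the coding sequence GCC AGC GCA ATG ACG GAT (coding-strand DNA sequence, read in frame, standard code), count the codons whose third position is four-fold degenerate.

3

Codon 1 GCC (Ala): third position 4-fold.
Codon 2 AGC (Ser): third position 2-fold.
Codon 3 GCA (Ala): third position 4-fold.
Codon 4 ATG (Met): third position 1-fold.
Codon 5 ACG (Thr): third position 4-fold.
Codon 6 GAT (Asp): third position 2-fold.
Four-fold degenerate third positions: 3.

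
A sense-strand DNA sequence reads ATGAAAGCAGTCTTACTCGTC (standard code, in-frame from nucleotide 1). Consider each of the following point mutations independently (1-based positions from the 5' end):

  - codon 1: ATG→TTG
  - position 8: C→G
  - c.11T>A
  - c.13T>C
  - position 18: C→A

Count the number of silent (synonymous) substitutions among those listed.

2

Codon 1: ATG (Met) → TTG (Leu) — missense.
Codon 3: GCA (Ala) → GGA (Gly) — missense.
Codon 4: GTC (Val) → GAC (Asp) — missense.
Codon 5: TTA (Leu) → CTA (Leu) — synonymous.
Codon 6: CTC (Leu) → CTA (Leu) — synonymous.
Synonymous: 2 of 5.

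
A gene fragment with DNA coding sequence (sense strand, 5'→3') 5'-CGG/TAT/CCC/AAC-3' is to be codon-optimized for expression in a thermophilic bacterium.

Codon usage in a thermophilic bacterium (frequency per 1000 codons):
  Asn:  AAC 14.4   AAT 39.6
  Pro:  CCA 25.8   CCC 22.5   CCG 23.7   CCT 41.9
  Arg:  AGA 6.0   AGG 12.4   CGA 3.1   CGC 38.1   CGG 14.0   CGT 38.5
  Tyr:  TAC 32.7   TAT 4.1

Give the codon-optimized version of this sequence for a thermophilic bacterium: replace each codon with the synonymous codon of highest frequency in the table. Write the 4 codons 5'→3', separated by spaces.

CGT TAC CCT AAT

Codon 1 (Arg): best is CGT at 38.5.
Codon 2 (Tyr): best is TAC at 32.7.
Codon 3 (Pro): best is CCT at 41.9.
Codon 4 (Asn): best is AAT at 39.6.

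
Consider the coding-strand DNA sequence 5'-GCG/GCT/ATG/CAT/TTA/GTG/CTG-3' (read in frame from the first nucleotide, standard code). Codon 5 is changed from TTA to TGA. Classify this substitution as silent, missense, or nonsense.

Position 14 falls in codon 5: TTA → Leu.
After the substitution the codon is TGA → Stop.
The new codon is a stop codon, so this is a nonsense mutation.

nonsense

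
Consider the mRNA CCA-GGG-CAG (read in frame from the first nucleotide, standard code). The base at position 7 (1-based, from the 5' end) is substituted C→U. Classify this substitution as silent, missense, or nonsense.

Position 7 falls in codon 3: CAG → Gln.
After the substitution the codon is UAG → Stop.
The new codon is a stop codon, so this is a nonsense mutation.

nonsense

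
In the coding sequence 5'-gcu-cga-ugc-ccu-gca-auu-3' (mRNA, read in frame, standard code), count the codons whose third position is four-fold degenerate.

Codon 1 GCU (Ala): third position 4-fold.
Codon 2 CGA (Arg): third position 4-fold.
Codon 3 UGC (Cys): third position 2-fold.
Codon 4 CCU (Pro): third position 4-fold.
Codon 5 GCA (Ala): third position 4-fold.
Codon 6 AUU (Ile): third position 3-fold.
Four-fold degenerate third positions: 4.

4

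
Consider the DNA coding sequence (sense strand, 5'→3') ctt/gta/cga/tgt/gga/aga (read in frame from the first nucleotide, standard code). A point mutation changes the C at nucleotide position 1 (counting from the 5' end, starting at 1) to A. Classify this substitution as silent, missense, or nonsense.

missense

Position 1 falls in codon 1: CTT → Leu.
After the substitution the codon is ATT → Ile.
Leu ≠ Ile, so this is a missense mutation.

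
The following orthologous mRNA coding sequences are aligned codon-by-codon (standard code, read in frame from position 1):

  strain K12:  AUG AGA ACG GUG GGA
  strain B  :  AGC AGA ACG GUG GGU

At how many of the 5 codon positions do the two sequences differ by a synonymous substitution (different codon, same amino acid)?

Codon 1: AUG Met / AGC Ser — nonsynonymous.
Codon 2: AGA Arg / AGA Arg — identical.
Codon 3: ACG Thr / ACG Thr — identical.
Codon 4: GUG Val / GUG Val — identical.
Codon 5: GGA Gly / GGU Gly — synonymous.
Synonymous differences: 1.

1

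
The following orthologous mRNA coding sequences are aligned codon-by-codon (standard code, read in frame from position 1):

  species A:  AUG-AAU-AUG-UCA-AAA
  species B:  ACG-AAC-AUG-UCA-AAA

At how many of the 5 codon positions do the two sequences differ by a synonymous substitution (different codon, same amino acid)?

Codon 1: AUG Met / ACG Thr — nonsynonymous.
Codon 2: AAU Asn / AAC Asn — synonymous.
Codon 3: AUG Met / AUG Met — identical.
Codon 4: UCA Ser / UCA Ser — identical.
Codon 5: AAA Lys / AAA Lys — identical.
Synonymous differences: 1.

1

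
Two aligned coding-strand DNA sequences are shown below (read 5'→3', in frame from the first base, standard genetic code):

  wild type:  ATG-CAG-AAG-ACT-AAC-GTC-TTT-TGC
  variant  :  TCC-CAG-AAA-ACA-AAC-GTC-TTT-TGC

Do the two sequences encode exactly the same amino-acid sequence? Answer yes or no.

Codon 1: ATG Met / TCC Ser — nonsynonymous.
Codon 2: CAG Gln / CAG Gln — identical.
Codon 3: AAG Lys / AAA Lys — synonymous.
Codon 4: ACT Thr / ACA Thr — synonymous.
Codon 5: AAC Asn / AAC Asn — identical.
Codon 6: GTC Val / GTC Val — identical.
Codon 7: TTT Phe / TTT Phe — identical.
Codon 8: TGC Cys / TGC Cys — identical.
Nonsynonymous differences: 1 → different protein.

no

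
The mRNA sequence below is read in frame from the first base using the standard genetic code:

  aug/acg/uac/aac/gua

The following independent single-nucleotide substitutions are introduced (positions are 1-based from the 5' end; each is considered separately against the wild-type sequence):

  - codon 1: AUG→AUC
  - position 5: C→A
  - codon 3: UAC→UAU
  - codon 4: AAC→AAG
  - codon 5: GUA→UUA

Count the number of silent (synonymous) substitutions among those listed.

Codon 1: AUG (Met) → AUC (Ile) — missense.
Codon 2: ACG (Thr) → AAG (Lys) — missense.
Codon 3: UAC (Tyr) → UAU (Tyr) — synonymous.
Codon 4: AAC (Asn) → AAG (Lys) — missense.
Codon 5: GUA (Val) → UUA (Leu) — missense.
Synonymous: 1 of 5.

1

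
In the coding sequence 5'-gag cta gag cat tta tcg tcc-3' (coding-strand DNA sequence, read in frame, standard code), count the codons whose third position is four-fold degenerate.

Codon 1 GAG (Glu): third position 2-fold.
Codon 2 CTA (Leu): third position 4-fold.
Codon 3 GAG (Glu): third position 2-fold.
Codon 4 CAT (His): third position 2-fold.
Codon 5 TTA (Leu): third position 2-fold.
Codon 6 TCG (Ser): third position 4-fold.
Codon 7 TCC (Ser): third position 4-fold.
Four-fold degenerate third positions: 3.

3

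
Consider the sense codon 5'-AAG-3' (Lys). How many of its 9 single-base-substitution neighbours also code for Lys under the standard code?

Position 1: none → 0 synonymous.
Position 2: none → 0 synonymous.
Position 3: AAA → 1 synonymous.
Total: 0 + 0 + 1 = 1.

1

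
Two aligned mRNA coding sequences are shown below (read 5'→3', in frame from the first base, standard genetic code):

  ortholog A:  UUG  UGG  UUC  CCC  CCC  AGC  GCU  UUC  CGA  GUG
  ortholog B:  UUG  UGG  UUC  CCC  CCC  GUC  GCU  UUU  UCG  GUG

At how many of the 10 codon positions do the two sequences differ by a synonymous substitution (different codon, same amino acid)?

1

Codon 1: UUG Leu / UUG Leu — identical.
Codon 2: UGG Trp / UGG Trp — identical.
Codon 3: UUC Phe / UUC Phe — identical.
Codon 4: CCC Pro / CCC Pro — identical.
Codon 5: CCC Pro / CCC Pro — identical.
Codon 6: AGC Ser / GUC Val — nonsynonymous.
Codon 7: GCU Ala / GCU Ala — identical.
Codon 8: UUC Phe / UUU Phe — synonymous.
Codon 9: CGA Arg / UCG Ser — nonsynonymous.
Codon 10: GUG Val / GUG Val — identical.
Synonymous differences: 1.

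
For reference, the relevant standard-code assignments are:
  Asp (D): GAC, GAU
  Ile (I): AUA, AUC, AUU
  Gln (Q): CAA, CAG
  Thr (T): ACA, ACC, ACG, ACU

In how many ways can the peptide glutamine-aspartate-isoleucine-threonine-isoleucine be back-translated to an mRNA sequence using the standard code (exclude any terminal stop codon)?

Gln: 2 codons.
Asp: 2 codons.
Ile: 3 codons.
Thr: 4 codons.
Ile: 3 codons.
2 × 2 × 3 × 4 × 3 = 144.

144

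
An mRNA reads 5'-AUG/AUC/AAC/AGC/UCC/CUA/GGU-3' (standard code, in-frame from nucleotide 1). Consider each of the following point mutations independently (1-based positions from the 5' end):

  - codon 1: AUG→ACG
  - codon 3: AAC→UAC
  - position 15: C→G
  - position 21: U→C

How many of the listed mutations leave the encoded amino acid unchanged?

2

Codon 1: AUG (Met) → ACG (Thr) — missense.
Codon 3: AAC (Asn) → UAC (Tyr) — missense.
Codon 5: UCC (Ser) → UCG (Ser) — synonymous.
Codon 7: GGU (Gly) → GGC (Gly) — synonymous.
Synonymous: 2 of 4.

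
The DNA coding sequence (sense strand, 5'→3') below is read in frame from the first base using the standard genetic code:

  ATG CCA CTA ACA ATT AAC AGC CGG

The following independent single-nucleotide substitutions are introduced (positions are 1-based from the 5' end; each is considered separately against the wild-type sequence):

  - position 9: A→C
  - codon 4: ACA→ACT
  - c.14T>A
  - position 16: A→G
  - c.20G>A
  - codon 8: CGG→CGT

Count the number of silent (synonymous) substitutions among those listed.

3

Codon 3: CTA (Leu) → CTC (Leu) — synonymous.
Codon 4: ACA (Thr) → ACT (Thr) — synonymous.
Codon 5: ATT (Ile) → AAT (Asn) — missense.
Codon 6: AAC (Asn) → GAC (Asp) — missense.
Codon 7: AGC (Ser) → AAC (Asn) — missense.
Codon 8: CGG (Arg) → CGT (Arg) — synonymous.
Synonymous: 3 of 6.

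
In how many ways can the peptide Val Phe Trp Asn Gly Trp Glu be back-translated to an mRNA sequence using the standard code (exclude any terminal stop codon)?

Val: 4 codons.
Phe: 2 codons.
Trp: 1 codon.
Asn: 2 codons.
Gly: 4 codons.
Trp: 1 codon.
Glu: 2 codons.
4 × 2 × 1 × 2 × 4 × 1 × 2 = 128.

128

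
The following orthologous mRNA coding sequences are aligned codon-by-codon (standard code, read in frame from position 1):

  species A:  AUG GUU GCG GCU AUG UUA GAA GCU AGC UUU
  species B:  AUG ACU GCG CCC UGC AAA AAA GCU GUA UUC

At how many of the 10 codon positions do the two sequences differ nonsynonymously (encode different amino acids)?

Codon 1: AUG Met / AUG Met — identical.
Codon 2: GUU Val / ACU Thr — nonsynonymous.
Codon 3: GCG Ala / GCG Ala — identical.
Codon 4: GCU Ala / CCC Pro — nonsynonymous.
Codon 5: AUG Met / UGC Cys — nonsynonymous.
Codon 6: UUA Leu / AAA Lys — nonsynonymous.
Codon 7: GAA Glu / AAA Lys — nonsynonymous.
Codon 8: GCU Ala / GCU Ala — identical.
Codon 9: AGC Ser / GUA Val — nonsynonymous.
Codon 10: UUU Phe / UUC Phe — synonymous.
Nonsynonymous differences: 6.

6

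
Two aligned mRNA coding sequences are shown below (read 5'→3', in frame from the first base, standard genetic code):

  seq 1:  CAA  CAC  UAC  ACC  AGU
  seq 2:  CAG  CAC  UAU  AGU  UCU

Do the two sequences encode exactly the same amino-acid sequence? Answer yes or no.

no

Codon 1: CAA Gln / CAG Gln — synonymous.
Codon 2: CAC His / CAC His — identical.
Codon 3: UAC Tyr / UAU Tyr — synonymous.
Codon 4: ACC Thr / AGU Ser — nonsynonymous.
Codon 5: AGU Ser / UCU Ser — synonymous.
Nonsynonymous differences: 1 → different protein.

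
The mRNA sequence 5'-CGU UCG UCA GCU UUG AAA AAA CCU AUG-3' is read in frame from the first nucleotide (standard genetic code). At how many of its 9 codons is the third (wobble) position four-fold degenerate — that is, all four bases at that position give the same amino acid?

5

Codon 1 CGU (Arg): third position 4-fold.
Codon 2 UCG (Ser): third position 4-fold.
Codon 3 UCA (Ser): third position 4-fold.
Codon 4 GCU (Ala): third position 4-fold.
Codon 5 UUG (Leu): third position 2-fold.
Codon 6 AAA (Lys): third position 2-fold.
Codon 7 AAA (Lys): third position 2-fold.
Codon 8 CCU (Pro): third position 4-fold.
Codon 9 AUG (Met): third position 1-fold.
Four-fold degenerate third positions: 5.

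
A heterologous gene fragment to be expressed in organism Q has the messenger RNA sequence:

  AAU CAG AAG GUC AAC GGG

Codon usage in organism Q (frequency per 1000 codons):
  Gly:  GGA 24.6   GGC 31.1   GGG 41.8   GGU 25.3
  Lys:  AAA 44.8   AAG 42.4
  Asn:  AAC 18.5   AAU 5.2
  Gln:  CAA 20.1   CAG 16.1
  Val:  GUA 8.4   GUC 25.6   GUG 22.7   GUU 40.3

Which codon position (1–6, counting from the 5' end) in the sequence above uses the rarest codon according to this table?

1

Codon 1 AAU (Asn): 5.2 per 1000.
Codon 2 CAG (Gln): 16.1 per 1000.
Codon 3 AAG (Lys): 42.4 per 1000.
Codon 4 GUC (Val): 25.6 per 1000.
Codon 5 AAC (Asn): 18.5 per 1000.
Codon 6 GGG (Gly): 41.8 per 1000.
Lowest frequency is 5.2 at codon 1.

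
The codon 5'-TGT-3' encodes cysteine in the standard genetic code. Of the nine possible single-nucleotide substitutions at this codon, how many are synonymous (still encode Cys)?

Position 1: none → 0 synonymous.
Position 2: none → 0 synonymous.
Position 3: TGC → 1 synonymous.
Total: 0 + 0 + 1 = 1.

1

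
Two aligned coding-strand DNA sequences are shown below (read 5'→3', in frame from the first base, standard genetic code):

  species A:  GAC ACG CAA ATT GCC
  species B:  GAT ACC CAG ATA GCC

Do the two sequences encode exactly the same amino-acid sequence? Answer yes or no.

yes

Codon 1: GAC Asp / GAT Asp — synonymous.
Codon 2: ACG Thr / ACC Thr — synonymous.
Codon 3: CAA Gln / CAG Gln — synonymous.
Codon 4: ATT Ile / ATA Ile — synonymous.
Codon 5: GCC Ala / GCC Ala — identical.
Nonsynonymous differences: 0 → same protein.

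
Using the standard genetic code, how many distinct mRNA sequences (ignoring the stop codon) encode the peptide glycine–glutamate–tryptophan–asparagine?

Gly: 4 codons.
Glu: 2 codons.
Trp: 1 codon.
Asn: 2 codons.
4 × 2 × 1 × 2 = 16.

16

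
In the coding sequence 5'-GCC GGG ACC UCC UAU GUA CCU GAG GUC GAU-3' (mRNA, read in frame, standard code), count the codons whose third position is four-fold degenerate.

Codon 1 GCC (Ala): third position 4-fold.
Codon 2 GGG (Gly): third position 4-fold.
Codon 3 ACC (Thr): third position 4-fold.
Codon 4 UCC (Ser): third position 4-fold.
Codon 5 UAU (Tyr): third position 2-fold.
Codon 6 GUA (Val): third position 4-fold.
Codon 7 CCU (Pro): third position 4-fold.
Codon 8 GAG (Glu): third position 2-fold.
Codon 9 GUC (Val): third position 4-fold.
Codon 10 GAU (Asp): third position 2-fold.
Four-fold degenerate third positions: 7.

7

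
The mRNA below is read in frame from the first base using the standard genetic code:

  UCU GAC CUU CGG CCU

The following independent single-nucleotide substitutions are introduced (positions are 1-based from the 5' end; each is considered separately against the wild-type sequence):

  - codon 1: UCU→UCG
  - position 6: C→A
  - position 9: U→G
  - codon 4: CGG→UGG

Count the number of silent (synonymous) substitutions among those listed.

Codon 1: UCU (Ser) → UCG (Ser) — synonymous.
Codon 2: GAC (Asp) → GAA (Glu) — missense.
Codon 3: CUU (Leu) → CUG (Leu) — synonymous.
Codon 4: CGG (Arg) → UGG (Trp) — missense.
Synonymous: 2 of 4.

2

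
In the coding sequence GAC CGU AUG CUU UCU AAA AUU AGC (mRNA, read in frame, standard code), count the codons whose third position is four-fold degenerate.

3

Codon 1 GAC (Asp): third position 2-fold.
Codon 2 CGU (Arg): third position 4-fold.
Codon 3 AUG (Met): third position 1-fold.
Codon 4 CUU (Leu): third position 4-fold.
Codon 5 UCU (Ser): third position 4-fold.
Codon 6 AAA (Lys): third position 2-fold.
Codon 7 AUU (Ile): third position 3-fold.
Codon 8 AGC (Ser): third position 2-fold.
Four-fold degenerate third positions: 3.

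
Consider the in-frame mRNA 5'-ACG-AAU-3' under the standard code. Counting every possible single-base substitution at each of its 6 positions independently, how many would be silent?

4

Codon 1 (ACG, Thr): 3 synonymous substitutions.
Codon 2 (AAU, Asn): 1 synonymous substitution.
Total: 3 + 1 = 4.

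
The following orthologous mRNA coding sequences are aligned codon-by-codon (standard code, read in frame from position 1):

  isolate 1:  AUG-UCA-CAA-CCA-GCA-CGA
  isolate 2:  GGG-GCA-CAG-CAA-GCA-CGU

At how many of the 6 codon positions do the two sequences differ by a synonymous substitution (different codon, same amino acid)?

Codon 1: AUG Met / GGG Gly — nonsynonymous.
Codon 2: UCA Ser / GCA Ala — nonsynonymous.
Codon 3: CAA Gln / CAG Gln — synonymous.
Codon 4: CCA Pro / CAA Gln — nonsynonymous.
Codon 5: GCA Ala / GCA Ala — identical.
Codon 6: CGA Arg / CGU Arg — synonymous.
Synonymous differences: 2.

2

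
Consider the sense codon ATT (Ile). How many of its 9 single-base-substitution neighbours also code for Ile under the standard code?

Position 1: none → 0 synonymous.
Position 2: none → 0 synonymous.
Position 3: ATC, ATA → 2 synonymous.
Total: 0 + 0 + 2 = 2.

2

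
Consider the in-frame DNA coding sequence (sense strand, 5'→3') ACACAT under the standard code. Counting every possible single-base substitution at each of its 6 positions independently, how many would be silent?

4

Codon 1 (ACA, Thr): 3 synonymous substitutions.
Codon 2 (CAT, His): 1 synonymous substitution.
Total: 3 + 1 = 4.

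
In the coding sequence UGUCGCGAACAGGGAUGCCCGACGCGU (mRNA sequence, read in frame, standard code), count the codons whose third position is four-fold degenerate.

Codon 1 UGU (Cys): third position 2-fold.
Codon 2 CGC (Arg): third position 4-fold.
Codon 3 GAA (Glu): third position 2-fold.
Codon 4 CAG (Gln): third position 2-fold.
Codon 5 GGA (Gly): third position 4-fold.
Codon 6 UGC (Cys): third position 2-fold.
Codon 7 CCG (Pro): third position 4-fold.
Codon 8 ACG (Thr): third position 4-fold.
Codon 9 CGU (Arg): third position 4-fold.
Four-fold degenerate third positions: 5.

5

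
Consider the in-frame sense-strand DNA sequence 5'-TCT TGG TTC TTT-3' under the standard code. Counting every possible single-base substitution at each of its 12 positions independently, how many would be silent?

Codon 1 (TCT, Ser): 3 synonymous substitutions.
Codon 2 (TGG, Trp): 0 synonymous substitutions.
Codon 3 (TTC, Phe): 1 synonymous substitution.
Codon 4 (TTT, Phe): 1 synonymous substitution.
Total: 3 + 0 + 1 + 1 = 5.

5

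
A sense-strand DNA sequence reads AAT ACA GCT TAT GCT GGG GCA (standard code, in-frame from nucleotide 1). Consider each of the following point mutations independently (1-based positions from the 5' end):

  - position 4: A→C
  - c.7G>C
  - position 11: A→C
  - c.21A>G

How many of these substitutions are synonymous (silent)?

Codon 2: ACA (Thr) → CCA (Pro) — missense.
Codon 3: GCT (Ala) → CCT (Pro) — missense.
Codon 4: TAT (Tyr) → TCT (Ser) — missense.
Codon 7: GCA (Ala) → GCG (Ala) — synonymous.
Synonymous: 1 of 4.

1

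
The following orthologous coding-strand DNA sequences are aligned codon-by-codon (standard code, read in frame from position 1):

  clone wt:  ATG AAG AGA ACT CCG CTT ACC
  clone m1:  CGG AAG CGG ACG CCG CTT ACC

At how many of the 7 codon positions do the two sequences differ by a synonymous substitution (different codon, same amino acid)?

2

Codon 1: ATG Met / CGG Arg — nonsynonymous.
Codon 2: AAG Lys / AAG Lys — identical.
Codon 3: AGA Arg / CGG Arg — synonymous.
Codon 4: ACT Thr / ACG Thr — synonymous.
Codon 5: CCG Pro / CCG Pro — identical.
Codon 6: CTT Leu / CTT Leu — identical.
Codon 7: ACC Thr / ACC Thr — identical.
Synonymous differences: 2.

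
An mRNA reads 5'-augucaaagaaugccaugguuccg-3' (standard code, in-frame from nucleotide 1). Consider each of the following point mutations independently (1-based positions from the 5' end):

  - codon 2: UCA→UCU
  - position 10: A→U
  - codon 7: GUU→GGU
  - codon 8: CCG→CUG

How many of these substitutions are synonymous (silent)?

Codon 2: UCA (Ser) → UCU (Ser) — synonymous.
Codon 4: AAU (Asn) → UAU (Tyr) — missense.
Codon 7: GUU (Val) → GGU (Gly) — missense.
Codon 8: CCG (Pro) → CUG (Leu) — missense.
Synonymous: 1 of 4.

1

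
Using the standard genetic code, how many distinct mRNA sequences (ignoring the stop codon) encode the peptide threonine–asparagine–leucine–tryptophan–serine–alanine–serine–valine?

Thr: 4 codons.
Asn: 2 codons.
Leu: 6 codons.
Trp: 1 codon.
Ser: 6 codons.
Ala: 4 codons.
Ser: 6 codons.
Val: 4 codons.
4 × 2 × 6 × 1 × 6 × 4 × 6 × 4 = 27648.

27648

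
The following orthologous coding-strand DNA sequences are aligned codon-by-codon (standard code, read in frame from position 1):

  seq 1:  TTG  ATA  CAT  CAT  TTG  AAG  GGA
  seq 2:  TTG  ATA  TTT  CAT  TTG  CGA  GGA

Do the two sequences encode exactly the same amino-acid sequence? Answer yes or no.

Codon 1: TTG Leu / TTG Leu — identical.
Codon 2: ATA Ile / ATA Ile — identical.
Codon 3: CAT His / TTT Phe — nonsynonymous.
Codon 4: CAT His / CAT His — identical.
Codon 5: TTG Leu / TTG Leu — identical.
Codon 6: AAG Lys / CGA Arg — nonsynonymous.
Codon 7: GGA Gly / GGA Gly — identical.
Nonsynonymous differences: 2 → different protein.

no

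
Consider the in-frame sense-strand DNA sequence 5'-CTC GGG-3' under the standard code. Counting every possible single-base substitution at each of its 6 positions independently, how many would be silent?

6

Codon 1 (CTC, Leu): 3 synonymous substitutions.
Codon 2 (GGG, Gly): 3 synonymous substitutions.
Total: 3 + 3 = 6.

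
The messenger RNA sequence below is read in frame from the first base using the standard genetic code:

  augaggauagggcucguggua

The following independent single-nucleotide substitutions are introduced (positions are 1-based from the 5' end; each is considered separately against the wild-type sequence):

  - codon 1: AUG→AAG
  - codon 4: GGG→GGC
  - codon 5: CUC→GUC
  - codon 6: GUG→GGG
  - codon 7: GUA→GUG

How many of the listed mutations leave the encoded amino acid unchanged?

2

Codon 1: AUG (Met) → AAG (Lys) — missense.
Codon 4: GGG (Gly) → GGC (Gly) — synonymous.
Codon 5: CUC (Leu) → GUC (Val) — missense.
Codon 6: GUG (Val) → GGG (Gly) — missense.
Codon 7: GUA (Val) → GUG (Val) — synonymous.
Synonymous: 2 of 5.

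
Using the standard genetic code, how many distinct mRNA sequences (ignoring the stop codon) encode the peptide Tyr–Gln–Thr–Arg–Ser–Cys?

Tyr: 2 codons.
Gln: 2 codons.
Thr: 4 codons.
Arg: 6 codons.
Ser: 6 codons.
Cys: 2 codons.
2 × 2 × 4 × 6 × 6 × 2 = 1152.

1152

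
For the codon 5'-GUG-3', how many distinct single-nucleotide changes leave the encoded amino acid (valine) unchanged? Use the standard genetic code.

3

Position 1: none → 0 synonymous.
Position 2: none → 0 synonymous.
Position 3: GUU, GUC, GUA → 3 synonymous.
Total: 0 + 0 + 3 = 3.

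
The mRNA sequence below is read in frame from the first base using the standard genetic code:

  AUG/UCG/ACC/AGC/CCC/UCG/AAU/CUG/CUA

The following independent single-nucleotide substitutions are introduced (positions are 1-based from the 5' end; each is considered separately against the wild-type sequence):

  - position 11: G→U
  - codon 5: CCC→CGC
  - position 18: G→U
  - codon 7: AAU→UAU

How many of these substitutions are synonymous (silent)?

1

Codon 4: AGC (Ser) → AUC (Ile) — missense.
Codon 5: CCC (Pro) → CGC (Arg) — missense.
Codon 6: UCG (Ser) → UCU (Ser) — synonymous.
Codon 7: AAU (Asn) → UAU (Tyr) — missense.
Synonymous: 1 of 4.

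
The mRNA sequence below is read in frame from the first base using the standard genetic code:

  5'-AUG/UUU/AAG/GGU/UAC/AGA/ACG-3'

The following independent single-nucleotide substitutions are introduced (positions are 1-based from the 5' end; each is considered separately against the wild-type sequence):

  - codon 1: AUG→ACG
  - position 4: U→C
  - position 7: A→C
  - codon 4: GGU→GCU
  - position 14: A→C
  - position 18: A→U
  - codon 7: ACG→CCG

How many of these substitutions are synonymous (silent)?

Codon 1: AUG (Met) → ACG (Thr) — missense.
Codon 2: UUU (Phe) → CUU (Leu) — missense.
Codon 3: AAG (Lys) → CAG (Gln) — missense.
Codon 4: GGU (Gly) → GCU (Ala) — missense.
Codon 5: UAC (Tyr) → UCC (Ser) — missense.
Codon 6: AGA (Arg) → AGU (Ser) — missense.
Codon 7: ACG (Thr) → CCG (Pro) — missense.
Synonymous: 0 of 7.

0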